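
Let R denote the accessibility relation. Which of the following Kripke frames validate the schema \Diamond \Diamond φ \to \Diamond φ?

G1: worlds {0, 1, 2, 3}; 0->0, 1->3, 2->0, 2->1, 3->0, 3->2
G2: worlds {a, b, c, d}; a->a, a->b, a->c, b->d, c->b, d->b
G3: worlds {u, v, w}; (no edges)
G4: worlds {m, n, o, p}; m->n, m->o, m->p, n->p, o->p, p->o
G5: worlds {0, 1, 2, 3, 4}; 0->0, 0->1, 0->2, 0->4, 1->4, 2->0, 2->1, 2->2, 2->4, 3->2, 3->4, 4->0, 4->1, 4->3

G3

The schema corresponds to transitivity: \forall x \forall y \forall z (Rxy \wedge Ryz \to Rxz).
G1: fails — R32 and R21 but not R31.
G2: fails — Rab and Rbd but not Rad.
G3: satisfies the condition.
G4: fails — Rop and Rpo but not Roo.
G5: fails — R34 and R43 but not R33.
Valid on: G3.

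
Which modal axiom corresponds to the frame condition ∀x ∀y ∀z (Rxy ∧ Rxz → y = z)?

The condition is partial functionality. The CD schema ◇p → □p defines it.
Suppose ◇p→□p is valid. Take Rxy, Rxz and set V(p)={y}. Then ◇p at x, so □p at x, so p at z, i.e. z=y.

◇p → □p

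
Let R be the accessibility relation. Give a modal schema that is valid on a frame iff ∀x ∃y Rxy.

□p → ◇p

This is seriality; the standard corresponding axiom is D: □p → ◇p.
Suppose □p→◇p is valid. At any x set V(p)=W. Then □p at x, so ◇p at x, so x has a successor.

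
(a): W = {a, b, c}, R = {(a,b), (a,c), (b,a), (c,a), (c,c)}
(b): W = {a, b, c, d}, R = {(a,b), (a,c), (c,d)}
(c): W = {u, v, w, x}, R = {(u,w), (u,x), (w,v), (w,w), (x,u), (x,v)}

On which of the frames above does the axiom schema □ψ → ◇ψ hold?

(a)

Frame correspondent (Sahlqvist): ∀x ∃y Rxy — i.e. seriality.
(a): holds.
(b): fails — world b has no successor.
(c): fails — world v has no successor.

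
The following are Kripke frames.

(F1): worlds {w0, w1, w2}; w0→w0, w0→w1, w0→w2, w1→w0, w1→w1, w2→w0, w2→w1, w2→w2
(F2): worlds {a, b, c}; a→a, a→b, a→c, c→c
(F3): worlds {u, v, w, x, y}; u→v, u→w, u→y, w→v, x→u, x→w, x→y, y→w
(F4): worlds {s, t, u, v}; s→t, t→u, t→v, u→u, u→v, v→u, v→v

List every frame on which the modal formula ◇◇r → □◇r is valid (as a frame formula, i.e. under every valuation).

(F4)

Frame correspondent (Sahlqvist): ∀x ∀y ∀z ((xR²y ∧ xRz) → ∃w (y = w ∧ zRw)) — i.e. a generalized confluence (Geach) condition.
(F1): fails — w0R²w2, w0Rw1 but no w with w2=w and w1Rw.
(F2): fails — aR²a, aRb but no w with a=w and bRw.
(F3): fails — uR²v, uRv but no t with v=t and vRt.
(F4): holds.
Valid on: (F4).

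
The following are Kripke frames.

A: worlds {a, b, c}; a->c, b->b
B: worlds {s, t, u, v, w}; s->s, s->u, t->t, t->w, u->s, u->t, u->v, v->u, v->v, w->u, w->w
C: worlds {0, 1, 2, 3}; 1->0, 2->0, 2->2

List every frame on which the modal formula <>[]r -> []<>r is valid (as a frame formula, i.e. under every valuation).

none

This is the axiom for convergence; its first-order frame correspondent is forall x forall y forall z (Rxy & Rxz -> exists w (Ryw & Rzw)).
A: fails — Rac and Rac but c and c have no common successor.
B: fails — Ruv and Rut but v and t have no common successor.
C: fails — R10 and R10 but 0 and 0 have no common successor.
Valid on no frame.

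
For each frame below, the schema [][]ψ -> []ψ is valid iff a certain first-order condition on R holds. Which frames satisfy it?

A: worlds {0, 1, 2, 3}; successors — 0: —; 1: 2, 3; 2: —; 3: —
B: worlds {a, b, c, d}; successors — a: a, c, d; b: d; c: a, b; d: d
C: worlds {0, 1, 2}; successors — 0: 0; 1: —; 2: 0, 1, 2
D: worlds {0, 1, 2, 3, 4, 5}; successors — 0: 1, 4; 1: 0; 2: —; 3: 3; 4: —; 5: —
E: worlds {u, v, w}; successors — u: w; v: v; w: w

C, E

Frame correspondent (Sahlqvist): forall x forall y (Rxy -> exists z (Rxz & Rzy)) — i.e. density.
A: fails — R12 but no z with R1z and Rz2.
B: fails — Rcb but no z with Rcz and Rzb.
C: condition met.
D: fails — R01 but no z with R0z and Rz1.
E: condition met.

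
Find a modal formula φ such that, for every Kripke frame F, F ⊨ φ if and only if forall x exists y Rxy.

A defining formula is □r → ◇r (the D axiom).
Suppose □r→◇r is valid. At any x set V(r)=W. Then □r at x, so ◇r at x, so x has a successor.

□r → ◇r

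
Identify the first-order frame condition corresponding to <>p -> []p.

This schema is the CD axiom.
Its frame correspondent is partial functionality — forall x forall y forall z (Rxy & Rxz -> y = z).

partial functionality: forall x forall y forall z (Rxy & Rxz -> y = z)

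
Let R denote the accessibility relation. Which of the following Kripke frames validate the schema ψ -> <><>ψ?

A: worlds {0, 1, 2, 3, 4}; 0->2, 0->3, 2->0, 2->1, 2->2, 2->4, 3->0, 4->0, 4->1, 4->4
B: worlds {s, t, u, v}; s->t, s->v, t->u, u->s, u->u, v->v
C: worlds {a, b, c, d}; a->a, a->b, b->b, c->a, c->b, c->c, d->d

C

This is the axiom for a generalized confluence (Geach) condition; its first-order frame correspondent is forall x exists w (x = w & x R^2 w).
A: fails — at 1 but no w with 1=w and 1R²w.
B: fails — at s but no w with s=w and sR²w.
C: condition met.
Valid on: C.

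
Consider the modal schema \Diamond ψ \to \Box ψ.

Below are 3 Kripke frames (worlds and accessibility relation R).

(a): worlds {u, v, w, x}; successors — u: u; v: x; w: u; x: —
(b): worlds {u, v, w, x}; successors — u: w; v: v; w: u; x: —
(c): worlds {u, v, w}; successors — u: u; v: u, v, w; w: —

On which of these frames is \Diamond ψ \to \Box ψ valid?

(a), (b)

Frame correspondent (Sahlqvist): \forall x \forall y \forall z (Rxy \wedge Rxz \to y = z) — i.e. partial functionality.
(a): satisfies the condition.
(b): satisfies the condition.
(c): fails — v sees both u and v.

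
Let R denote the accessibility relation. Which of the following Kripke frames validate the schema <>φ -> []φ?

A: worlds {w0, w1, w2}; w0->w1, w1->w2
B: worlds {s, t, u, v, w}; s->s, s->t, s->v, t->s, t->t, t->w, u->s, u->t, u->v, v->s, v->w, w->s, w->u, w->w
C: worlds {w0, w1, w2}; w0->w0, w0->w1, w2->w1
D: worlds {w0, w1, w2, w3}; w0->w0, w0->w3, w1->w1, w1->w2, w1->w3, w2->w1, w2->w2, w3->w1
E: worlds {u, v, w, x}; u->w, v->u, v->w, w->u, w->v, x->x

The schema corresponds to partial functionality: forall x forall y forall z (Rxy & Rxz -> y = z).
A: condition met.
B: fails — s sees both s and t.
C: fails — w0 sees both w0 and w1.
D: fails — w0 sees both w0 and w3.
E: fails — v sees both u and w.

A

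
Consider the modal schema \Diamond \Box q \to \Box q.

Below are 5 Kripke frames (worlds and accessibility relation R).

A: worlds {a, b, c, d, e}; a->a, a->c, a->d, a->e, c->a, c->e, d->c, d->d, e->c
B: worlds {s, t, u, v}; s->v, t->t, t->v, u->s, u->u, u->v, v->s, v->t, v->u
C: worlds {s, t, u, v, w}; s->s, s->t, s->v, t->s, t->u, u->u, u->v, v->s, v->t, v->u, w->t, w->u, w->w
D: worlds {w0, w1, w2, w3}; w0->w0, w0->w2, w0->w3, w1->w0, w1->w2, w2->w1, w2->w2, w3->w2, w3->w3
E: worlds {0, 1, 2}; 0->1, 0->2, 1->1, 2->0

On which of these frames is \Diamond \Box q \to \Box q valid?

The schema corresponds to the Euclidean property: \forall x \forall y \forall z (Rxy \wedge Rxz \to Ryz).
A: fails — Rae and Rae but not Ree.
B: fails — Rsv and Rsv but not Rvv.
C: fails — Rsv and Rsv but not Rvv.
D: fails — Rw0w2 and Rw0w0 but not Rw2w0.
E: fails — R01 and R02 but not R12.
Valid on no frame.

none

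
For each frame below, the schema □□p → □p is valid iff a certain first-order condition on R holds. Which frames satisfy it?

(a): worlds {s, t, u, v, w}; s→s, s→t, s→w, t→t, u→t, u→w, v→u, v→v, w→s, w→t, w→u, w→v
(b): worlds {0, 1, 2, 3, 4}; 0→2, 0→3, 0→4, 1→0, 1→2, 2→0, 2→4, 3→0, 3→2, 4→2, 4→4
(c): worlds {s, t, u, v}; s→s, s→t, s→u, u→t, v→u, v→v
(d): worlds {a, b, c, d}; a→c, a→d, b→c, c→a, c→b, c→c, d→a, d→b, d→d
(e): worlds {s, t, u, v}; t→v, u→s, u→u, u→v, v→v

Frame correspondent (Sahlqvist): ∀x ∀y (Rxy → ∃z (Rxz ∧ Rzy)) — i.e. density.
(a): fails — Ruw but no z with Ruz and Rzw.
(b): fails — R20 but no z with R2z and Rz0.
(c): fails — Rut but no z with Ruz and Rzt.
(d): ✓.
(e): ✓.

(d), (e)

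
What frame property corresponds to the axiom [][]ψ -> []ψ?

density: forall x forall y (Rxy -> exists z (Rxz & Rzy))

Suppose □□ψ→□ψ is valid. Take Rxy and set V(ψ)={w : xR²w}. Then □□ψ at x, so □ψ at x, so ψ at y, i.e. ∃z(Rxz∧Rzy).
Conversely, on a frame with density the schema holds at every world under every valuation.
Frame condition: forall x forall y (Rxy -> exists z (Rxz & Rzy)).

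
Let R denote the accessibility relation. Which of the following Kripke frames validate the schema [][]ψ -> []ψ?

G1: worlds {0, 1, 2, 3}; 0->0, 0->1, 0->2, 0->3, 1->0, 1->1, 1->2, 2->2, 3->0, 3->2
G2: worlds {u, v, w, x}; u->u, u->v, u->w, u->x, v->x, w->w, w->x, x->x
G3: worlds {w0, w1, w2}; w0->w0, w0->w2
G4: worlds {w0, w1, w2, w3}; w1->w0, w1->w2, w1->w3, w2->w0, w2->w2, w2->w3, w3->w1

The schema corresponds to density: forall x forall y (Rxy -> exists z (Rxz & Rzy)).
G1: satisfies the condition.
G2: satisfies the condition.
G3: satisfies the condition.
G4: fails — Rw3w1 but no z with Rw3z and Rzw1.
Valid on: G1, G2, G3.

G1, G2, G3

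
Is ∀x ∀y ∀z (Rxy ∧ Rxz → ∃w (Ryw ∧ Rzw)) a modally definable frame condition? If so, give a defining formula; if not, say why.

Yes, by ◇□r → □◇r

This is a Sahlqvist condition; the .2 axiom ◇□r → □◇r defines it.
Suppose ◇□r→□◇r is valid. Take Rxy, Rxz and set V(r)={w : Ryw}. Then □r at y so ◇□r at x, so □◇r at x, so ◇r at z, giving w with Rzw and Ryw.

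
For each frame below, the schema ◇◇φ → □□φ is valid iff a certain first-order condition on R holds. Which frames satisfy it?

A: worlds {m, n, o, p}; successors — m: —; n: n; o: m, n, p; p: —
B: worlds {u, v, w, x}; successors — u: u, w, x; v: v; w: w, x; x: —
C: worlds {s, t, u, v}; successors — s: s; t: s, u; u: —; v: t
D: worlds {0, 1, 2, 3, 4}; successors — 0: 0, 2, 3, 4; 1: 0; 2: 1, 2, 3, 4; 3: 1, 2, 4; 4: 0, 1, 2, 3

A

This is the axiom for a generalized confluence (Geach) condition; its first-order frame correspondent is ∀x ∀y ∀z ((xR²y ∧ xR²z) → ∃w (y = w ∧ z = w)).
A: condition met.
B: fails — uR²u, uR²w but u ≠ w.
C: fails — vR²s, vR²u but s ≠ u.
D: fails — 0R²0, 0R²1 but 0 ≠ 1.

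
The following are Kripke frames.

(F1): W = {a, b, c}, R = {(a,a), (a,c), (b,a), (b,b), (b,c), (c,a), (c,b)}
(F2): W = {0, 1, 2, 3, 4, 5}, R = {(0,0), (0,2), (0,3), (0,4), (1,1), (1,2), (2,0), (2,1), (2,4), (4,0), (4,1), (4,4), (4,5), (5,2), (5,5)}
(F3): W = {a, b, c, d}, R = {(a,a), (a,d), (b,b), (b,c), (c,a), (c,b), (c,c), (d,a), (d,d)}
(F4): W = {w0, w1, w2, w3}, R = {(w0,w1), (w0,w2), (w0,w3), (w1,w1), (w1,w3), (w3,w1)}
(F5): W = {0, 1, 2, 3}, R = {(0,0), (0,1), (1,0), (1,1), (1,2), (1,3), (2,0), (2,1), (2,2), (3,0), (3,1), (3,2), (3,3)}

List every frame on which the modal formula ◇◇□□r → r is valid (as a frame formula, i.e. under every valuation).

This is the axiom for a generalized confluence (Geach) condition; its first-order frame correspondent is ∀x ∀y (xR²y → ∃w (yR²w ∧ x = w)).
(F1): condition met.
(F2): fails — 0R²3 but no w with 3R²w and 0=w.
(F3): fails — bR²a but no w with aR²w and b=w.
(F4): fails — w0R²w1 but no w with w1R²w and w0=w.
(F5): condition met.
Valid on: (F1), (F5).

(F1), (F5)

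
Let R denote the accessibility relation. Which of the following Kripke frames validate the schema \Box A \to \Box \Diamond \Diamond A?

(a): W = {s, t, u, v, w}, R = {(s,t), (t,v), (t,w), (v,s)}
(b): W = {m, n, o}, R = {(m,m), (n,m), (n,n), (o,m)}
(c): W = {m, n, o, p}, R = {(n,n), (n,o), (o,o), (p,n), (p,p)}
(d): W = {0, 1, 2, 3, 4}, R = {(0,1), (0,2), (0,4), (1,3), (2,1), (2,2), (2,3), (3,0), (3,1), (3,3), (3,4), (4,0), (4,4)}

The schema corresponds to a generalized confluence (Geach) condition: \forall x \forall z (xRz \to \exists w (xRw \wedge z R^2 w)).
(a): fails — sRt but no w* with sRw* and tR²w*.
(b): holds.
(c): holds.
(d): holds.

(b), (c), (d)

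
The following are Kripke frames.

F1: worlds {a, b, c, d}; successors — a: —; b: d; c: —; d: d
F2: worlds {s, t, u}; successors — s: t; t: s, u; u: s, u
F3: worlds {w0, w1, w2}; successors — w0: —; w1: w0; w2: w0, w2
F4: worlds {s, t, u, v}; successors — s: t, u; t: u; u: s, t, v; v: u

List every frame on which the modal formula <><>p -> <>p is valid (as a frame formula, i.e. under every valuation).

F1, F3

Frame correspondent (Sahlqvist): forall x forall y forall z (Rxy & Ryz -> Rxz) — i.e. transitivity.
F1: satisfies the condition.
F2: fails — Rus and Rst but not Rut.
F3: satisfies the condition.
F4: fails — Ruv and Rvu but not Ruu.
Valid on: F1, F3.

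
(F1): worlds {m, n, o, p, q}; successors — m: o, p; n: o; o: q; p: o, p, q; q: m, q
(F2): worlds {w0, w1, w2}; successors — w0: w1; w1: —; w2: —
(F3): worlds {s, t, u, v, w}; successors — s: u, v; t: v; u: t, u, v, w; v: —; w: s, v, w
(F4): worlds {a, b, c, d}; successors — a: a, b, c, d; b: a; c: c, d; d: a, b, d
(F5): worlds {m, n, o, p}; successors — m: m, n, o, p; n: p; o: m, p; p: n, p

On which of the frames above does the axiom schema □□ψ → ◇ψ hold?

The schema corresponds to a generalized confluence (Geach) condition: ∀x ∃w (xR²w ∧ xRw).
(F1): fails — at n but no w with nR²w and nRw.
(F2): fails — at w0 but no w with w0R²w and w0Rw.
(F3): fails — at t but no w* with tR²w* and tRw*.
(F4): condition met.
(F5): condition met.
Valid on: (F4), (F5).

(F4), (F5)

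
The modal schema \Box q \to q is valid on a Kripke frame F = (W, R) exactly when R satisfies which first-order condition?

reflexivity: \forall x Rxx

Suppose □q→q is valid. At any x set V(q)={w : Rxw}. Then □q holds at x, so q holds at x, i.e. Rxx.
The converse is a direct semantic check.
Frame condition: \forall x Rxx.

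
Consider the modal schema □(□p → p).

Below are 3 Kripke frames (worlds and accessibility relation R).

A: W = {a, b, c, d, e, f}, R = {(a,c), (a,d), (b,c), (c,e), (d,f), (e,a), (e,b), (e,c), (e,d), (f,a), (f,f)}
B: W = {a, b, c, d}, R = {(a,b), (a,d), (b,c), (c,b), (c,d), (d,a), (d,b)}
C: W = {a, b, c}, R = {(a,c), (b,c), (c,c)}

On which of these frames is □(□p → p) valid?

C

This is the axiom for shift-reflexivity; its first-order frame correspondent is ∀x ∀y (Rxy → Ryy).
A: fails — Rbc but not Rcc.
B: fails — Rbc but not Rcc.
C: satisfies the condition.
Valid on: C.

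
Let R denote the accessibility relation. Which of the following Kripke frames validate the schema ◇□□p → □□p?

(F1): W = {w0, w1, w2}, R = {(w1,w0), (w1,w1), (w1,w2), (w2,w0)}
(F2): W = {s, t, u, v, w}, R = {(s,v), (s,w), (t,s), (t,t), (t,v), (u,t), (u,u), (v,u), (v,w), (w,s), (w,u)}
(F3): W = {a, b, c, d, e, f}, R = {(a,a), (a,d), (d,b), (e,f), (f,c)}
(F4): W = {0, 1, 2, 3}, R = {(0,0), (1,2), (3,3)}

(F4)

This is the axiom for a generalized confluence (Geach) condition; its first-order frame correspondent is ∀x ∀y ∀z ((xRy ∧ xR²z) → ∃w (yR²w ∧ z = w)).
(F1): fails — w1Rw0, w1R²w0 but no w with w0R²w and w0=w.
(F2): fails — sRv, sR²w but no w* with vR²w* and w=w*.
(F3): fails — aRd, aR²a but no w with dR²w and a=w.
(F4): satisfies the condition.
Valid on: (F4).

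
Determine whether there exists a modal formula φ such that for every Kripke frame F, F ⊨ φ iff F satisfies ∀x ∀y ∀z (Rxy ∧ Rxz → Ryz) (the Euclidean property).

The condition is the Euclidean property. A defining modal formula is ◇q → □◇q.

Definable; ◇q → □◇q defines it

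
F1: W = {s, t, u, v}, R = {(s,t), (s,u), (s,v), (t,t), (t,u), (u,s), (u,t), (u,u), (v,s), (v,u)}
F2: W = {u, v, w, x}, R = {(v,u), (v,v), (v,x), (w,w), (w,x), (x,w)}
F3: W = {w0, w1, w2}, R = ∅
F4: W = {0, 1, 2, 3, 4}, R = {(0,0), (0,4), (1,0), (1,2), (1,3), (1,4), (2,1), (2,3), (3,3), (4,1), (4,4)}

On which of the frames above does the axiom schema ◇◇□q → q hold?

F3

This is the axiom for a generalized confluence (Geach) condition; its first-order frame correspondent is ∀x ∀y (xR²y → ∃w (yRw ∧ x = w)).
F1: fails — sR²s but no w with sRw and s=w.
F2: fails — vR²u but no t with uRt and v=t.
F3: holds.
F4: fails — 0R²4 but no w with 4Rw and 0=w.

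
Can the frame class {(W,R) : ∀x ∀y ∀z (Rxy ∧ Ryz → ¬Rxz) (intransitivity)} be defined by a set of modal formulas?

Not modally definable

Any modally definable frame class is closed under surjective bounded morphisms.
The 7-cycle (worlds 0,1,2,3,4,5,6 with 0→1→2→3→4→5→6→0) is intransitive. Mapping every world to a single reflexive point • is a surjective bounded morphism; the reflexive point is not intransitive (R••∧R•• but R••).
So no modal formula (or set of formulas) defines exactly the intransitive frames.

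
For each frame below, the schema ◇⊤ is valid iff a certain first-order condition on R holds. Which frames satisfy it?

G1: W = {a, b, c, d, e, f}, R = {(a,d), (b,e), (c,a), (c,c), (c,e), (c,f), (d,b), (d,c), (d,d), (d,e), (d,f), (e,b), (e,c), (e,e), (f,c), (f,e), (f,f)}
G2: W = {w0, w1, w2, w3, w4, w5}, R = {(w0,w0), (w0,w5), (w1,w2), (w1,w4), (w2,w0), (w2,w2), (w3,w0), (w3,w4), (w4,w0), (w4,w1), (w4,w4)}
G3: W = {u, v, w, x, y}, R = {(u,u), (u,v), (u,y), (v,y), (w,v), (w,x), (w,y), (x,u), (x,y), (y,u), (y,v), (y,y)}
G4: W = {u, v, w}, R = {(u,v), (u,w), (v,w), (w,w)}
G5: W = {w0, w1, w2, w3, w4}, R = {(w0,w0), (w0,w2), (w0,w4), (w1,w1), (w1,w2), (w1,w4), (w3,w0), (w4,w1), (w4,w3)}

This is the axiom for seriality; its first-order frame correspondent is ∀x ∃y Rxy.
G1: ✓.
G2: fails — world w5 has no successor.
G3: ✓.
G4: ✓.
G5: fails — world w2 has no successor.

G1, G3, G4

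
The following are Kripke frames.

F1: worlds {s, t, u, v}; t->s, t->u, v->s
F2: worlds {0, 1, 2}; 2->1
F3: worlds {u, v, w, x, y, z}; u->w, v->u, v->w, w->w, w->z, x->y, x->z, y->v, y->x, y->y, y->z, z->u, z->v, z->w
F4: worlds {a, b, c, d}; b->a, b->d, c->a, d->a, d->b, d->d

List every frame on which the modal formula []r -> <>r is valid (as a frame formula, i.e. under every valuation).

Frame correspondent (Sahlqvist): forall x exists y Rxy — i.e. seriality.
F1: fails — world s has no successor.
F2: fails — world 0 has no successor.
F3: satisfies the condition.
F4: fails — world a has no successor.

F3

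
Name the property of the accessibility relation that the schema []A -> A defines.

Suppose □A→A is valid. At any x set V(A)={w : Rxw}. Then □A holds at x, so A holds at x, i.e. Rxx.
Conversely, any frame satisfying forall x Rxx validates the schema.
Frame condition: forall x Rxx.

reflexivity: forall x Rxx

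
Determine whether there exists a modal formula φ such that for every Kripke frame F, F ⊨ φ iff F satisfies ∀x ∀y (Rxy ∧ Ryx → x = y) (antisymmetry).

Not definable by any modal formula

Any modally definable frame class is closed under surjective bounded morphisms.
The 6-cycle (worlds w0,w1,w2,w3,w4,w5 with w0→w1→w2→w3→w4→w5→w0) is antisymmetric. Sending even-indexed worlds to • and odd-indexed worlds to ∘ is a surjective bounded morphism onto the two-world frame with •↔∘, which is not antisymmetric.
So no modal formula (or set of formulas) defines exactly the antisymmetric frames.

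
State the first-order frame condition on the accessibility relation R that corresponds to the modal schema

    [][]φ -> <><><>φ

This is a Sahlqvist (Geach-type) schema ◇^0□^2φ → □^0◇^3φ.
Minimal-valuation argument: fix x; take any y with xR^0y and any z with xR^0z. Set V(φ) to the set of worlds R-reachable from y in exactly 2 steps. Then □^2φ holds at y, so the antecedent holds at x; validity forces ◇^3φ at z, giving a w with zR^3w and yR^2w.
First-order correspondent: forall x exists w (x R^2 w & x R^3 w).

forall x exists w (x R^2 w & x R^3 w)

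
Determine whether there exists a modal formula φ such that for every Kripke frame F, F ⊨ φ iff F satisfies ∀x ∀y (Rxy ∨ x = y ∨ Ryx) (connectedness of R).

Any modally definable frame class is closed under disjoint unions.
Take 3 disjoint single-world reflexive frames: each is trivially connected, but their disjoint union has 3 worlds with no edge between distinct components, so it is not connected.
So no modal formula (or set of formulas) defines exactly the connected frames.

No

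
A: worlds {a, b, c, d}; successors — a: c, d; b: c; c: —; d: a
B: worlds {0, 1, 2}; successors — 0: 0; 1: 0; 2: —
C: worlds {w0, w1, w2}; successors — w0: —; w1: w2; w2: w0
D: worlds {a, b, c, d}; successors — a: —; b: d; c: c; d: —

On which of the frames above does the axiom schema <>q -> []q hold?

B, C, D

The schema corresponds to partial functionality: forall x forall y forall z (Rxy & Rxz -> y = z).
A: fails — a sees both c and d.
B: condition met.
C: condition met.
D: condition met.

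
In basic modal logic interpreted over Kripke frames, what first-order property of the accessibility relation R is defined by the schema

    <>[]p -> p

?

Symmetry

Replacing p by ¬p and contraposing gives the equivalent schema p → □◇p.
Suppose p→□◇p is valid. Take Rxy and set V(p)={x}. Then p at x, so □◇p at x, so ◇p at y, so some z with Ryz has p; z=x, i.e. Ryx.
The converse is a direct semantic check.
Frame condition: forall x forall y (Rxy -> Ryx).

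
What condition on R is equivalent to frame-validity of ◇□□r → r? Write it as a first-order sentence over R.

∀x ∀y (xRy → ∃w (yR²w ∧ x = w))

This is a Sahlqvist (Geach-type) schema ◇^1□^2r → □^0◇^0r.
Minimal-valuation argument: fix x; take any y with xR^1y and any z with xR^0z. Set V(r) to the set of worlds R-reachable from y in exactly 2 steps. Then □^2r holds at y, so the antecedent holds at x; validity forces ◇^0r at z, giving a w with zR^0w and yR^2w.
First-order correspondent: ∀x ∀y (xRy → ∃w (yR²w ∧ x = w)).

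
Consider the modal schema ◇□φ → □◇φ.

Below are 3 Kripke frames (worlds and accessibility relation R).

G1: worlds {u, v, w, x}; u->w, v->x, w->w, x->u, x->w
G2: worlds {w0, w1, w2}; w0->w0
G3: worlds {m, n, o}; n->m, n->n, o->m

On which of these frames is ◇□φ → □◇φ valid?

G1, G2

This is the axiom for convergence; its first-order frame correspondent is ∀x ∀y ∀z (Rxy ∧ Rxz → ∃w (Ryw ∧ Rzw)).
G1: ✓.
G2: ✓.
G3: fails — Rnn and Rnm but n and m have no common successor.
Valid on: G1, G2.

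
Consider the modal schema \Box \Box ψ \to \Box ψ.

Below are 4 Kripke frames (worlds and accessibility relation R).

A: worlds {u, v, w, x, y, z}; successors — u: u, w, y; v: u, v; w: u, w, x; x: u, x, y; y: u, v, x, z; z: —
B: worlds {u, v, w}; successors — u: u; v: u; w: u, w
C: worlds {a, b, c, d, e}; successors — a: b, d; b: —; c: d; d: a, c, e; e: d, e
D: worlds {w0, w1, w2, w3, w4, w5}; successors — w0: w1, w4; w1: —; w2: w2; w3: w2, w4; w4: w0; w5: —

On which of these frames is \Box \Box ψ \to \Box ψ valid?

Frame correspondent (Sahlqvist): \forall x \forall y (Rxy \to \exists z (Rxz \wedge Rzy)) — i.e. density.
A: fails — Ryz but no t with Ryt and Rtz.
B: satisfies the condition.
C: fails — Rcd but no z with Rcz and Rzd.
D: fails — Rw0w4 but no z with Rw0z and Rzw4.

B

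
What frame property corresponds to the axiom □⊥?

□⊥ is valid iff no world has any successor (otherwise □⊥ fails at any world with one).
The converse is a direct semantic check.
Frame condition: ∀x ∀y ¬Rxy.

emptiness of R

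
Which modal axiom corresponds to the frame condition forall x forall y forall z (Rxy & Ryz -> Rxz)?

□r → □□r

This is transitivity; the standard corresponding axiom is 4: □r → □□r.
Suppose □r→□□r is valid. Take Rxy, Ryz and set V(r)={w : Rxw}. Then □r at x, so □□r at x, so □r at y, so r at z, i.e. Rxz.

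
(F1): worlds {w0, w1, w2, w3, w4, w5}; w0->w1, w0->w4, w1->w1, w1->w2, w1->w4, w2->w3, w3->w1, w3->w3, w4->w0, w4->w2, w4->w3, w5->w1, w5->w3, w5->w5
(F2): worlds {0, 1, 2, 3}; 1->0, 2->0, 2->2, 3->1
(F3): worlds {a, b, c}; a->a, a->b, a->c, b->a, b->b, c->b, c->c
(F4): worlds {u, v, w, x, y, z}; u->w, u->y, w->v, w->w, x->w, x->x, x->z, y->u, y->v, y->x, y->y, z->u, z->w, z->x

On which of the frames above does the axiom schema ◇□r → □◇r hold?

The schema corresponds to convergence: ∀x ∀y ∀z (Rxy ∧ Rxz → ∃w (Ryw ∧ Rzw)).
(F1): fails — Rw1w2 and Rw1w1 but w2 and w1 have no common successor.
(F2): fails — R10 and R10 but 0 and 0 have no common successor.
(F3): ✓.
(F4): fails — Rww and Rwv but w and v have no common successor.
Valid on: (F3).

(F3)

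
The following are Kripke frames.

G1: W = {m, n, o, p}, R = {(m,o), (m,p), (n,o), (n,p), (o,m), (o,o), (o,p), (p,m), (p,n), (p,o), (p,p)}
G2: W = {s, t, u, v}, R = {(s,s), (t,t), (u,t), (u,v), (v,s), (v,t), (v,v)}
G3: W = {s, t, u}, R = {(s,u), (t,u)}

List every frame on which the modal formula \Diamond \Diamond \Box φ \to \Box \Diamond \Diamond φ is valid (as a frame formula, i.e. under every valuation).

This is the axiom for a generalized confluence (Geach) condition; its first-order frame correspondent is \forall x \forall y \forall z ((x R^2 y \wedge xRz) \to \exists w (yRw \wedge z R^2 w)).
G1: ✓.
G2: fails — uR²s, uRt but no w with sRw and tR²w.
G3: ✓.
Valid on: G1, G3.

G1, G3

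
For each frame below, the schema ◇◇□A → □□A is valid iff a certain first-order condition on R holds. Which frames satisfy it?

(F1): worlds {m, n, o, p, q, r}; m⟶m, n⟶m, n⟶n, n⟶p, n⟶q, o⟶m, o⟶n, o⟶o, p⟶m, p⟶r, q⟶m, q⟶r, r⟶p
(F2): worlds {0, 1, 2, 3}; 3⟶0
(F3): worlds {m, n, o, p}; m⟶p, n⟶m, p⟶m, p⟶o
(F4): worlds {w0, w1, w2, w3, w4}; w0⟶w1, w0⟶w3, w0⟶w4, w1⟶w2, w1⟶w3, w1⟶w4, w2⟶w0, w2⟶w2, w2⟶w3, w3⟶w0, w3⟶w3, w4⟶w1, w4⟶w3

(F2)

This is the axiom for a generalized confluence (Geach) condition; its first-order frame correspondent is ∀x ∀y ∀z ((xR²y ∧ xR²z) → ∃w (yRw ∧ z = w)).
(F1): fails — nR²m, nR²n but no w with mRw and n=w.
(F2): condition met.
(F3): fails — mR²m, mR²m but no w with mRw and m=w.
(F4): fails — w0R²w0, w0R²w0 but no w with w0Rw and w0=w.
Valid on: (F2).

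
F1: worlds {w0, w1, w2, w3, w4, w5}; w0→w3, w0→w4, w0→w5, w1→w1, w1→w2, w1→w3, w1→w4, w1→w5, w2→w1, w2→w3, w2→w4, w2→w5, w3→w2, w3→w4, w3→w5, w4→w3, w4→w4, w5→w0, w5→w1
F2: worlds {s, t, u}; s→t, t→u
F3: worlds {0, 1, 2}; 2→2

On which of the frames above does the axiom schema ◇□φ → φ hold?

F3

Frame correspondent (Sahlqvist): ∀x ∀y (Rxy → Ryx) — i.e. symmetry.
F1: fails — Rw1w3 but not Rw3w1.
F2: fails — Rtu but not Rut.
F3: satisfies the condition.
Valid on: F3.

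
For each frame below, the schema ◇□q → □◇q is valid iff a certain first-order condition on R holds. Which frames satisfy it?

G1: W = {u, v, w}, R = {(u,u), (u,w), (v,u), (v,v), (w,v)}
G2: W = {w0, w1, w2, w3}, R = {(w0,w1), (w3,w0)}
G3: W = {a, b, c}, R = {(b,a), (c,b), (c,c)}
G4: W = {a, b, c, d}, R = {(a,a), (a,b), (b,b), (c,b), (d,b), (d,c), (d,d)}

G4

The schema corresponds to convergence: ∀x ∀y ∀z (Rxy ∧ Rxz → ∃w (Ryw ∧ Rzw)).
G1: fails — Ruw and Ruu but w and u have no common successor.
G2: fails — Rw0w1 and Rw0w1 but w1 and w1 have no common successor.
G3: fails — Rba and Rba but a and a have no common successor.
G4: holds.
Valid on: G4.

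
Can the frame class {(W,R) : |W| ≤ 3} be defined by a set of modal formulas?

No

Any modally definable frame class is closed under disjoint unions.
Any modal formula valid on each of 4 disjoint one-world frames is valid on their disjoint union (validity is preserved under disjoint unions). Each one-world frame has |W|=1≤3, but the union has |W|=4.
So no modal formula (or set of formulas) defines exactly the |W|≤3 frames.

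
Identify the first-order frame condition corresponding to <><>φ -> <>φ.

This is a form of the 4 axiom.
Its frame correspondent is transitivity — forall x forall y forall z (Rxy & Ryz -> Rxz).

Transitivity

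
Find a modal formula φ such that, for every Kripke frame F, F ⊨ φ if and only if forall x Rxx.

The condition is reflexivity. The T schema □q → q defines it.
Suppose □q→q is valid. At any x set V(q)={w : Rxw}. Then □q holds at x, so q holds at x, i.e. Rxx.

□q → q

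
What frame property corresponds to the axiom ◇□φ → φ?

symmetry: ∀x ∀y (Rxy → Ryx)

This is frame-equivalent to φ → □◇φ (substitute ¬φ for φ and contrapose).
Suppose φ→□◇φ is valid. Take Rxy and set V(φ)={x}. Then φ at x, so □◇φ at x, so ◇φ at y, so some z with Ryz has φ; z=x, i.e. Ryx.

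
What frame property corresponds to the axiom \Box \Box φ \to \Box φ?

Suppose □□φ→□φ is valid. Take Rxy and set V(φ)={w : xR²w}. Then □□φ at x, so □φ at x, so φ at y, i.e. ∃z(Rxz∧Rzy).

density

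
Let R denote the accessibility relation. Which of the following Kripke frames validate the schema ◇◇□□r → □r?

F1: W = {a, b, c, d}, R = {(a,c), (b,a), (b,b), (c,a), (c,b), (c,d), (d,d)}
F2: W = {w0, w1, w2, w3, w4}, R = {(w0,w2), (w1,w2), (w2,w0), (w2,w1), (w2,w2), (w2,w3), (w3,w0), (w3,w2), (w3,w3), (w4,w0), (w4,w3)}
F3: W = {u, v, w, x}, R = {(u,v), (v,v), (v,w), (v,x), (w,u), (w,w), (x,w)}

Frame correspondent (Sahlqvist): ∀x ∀y ∀z ((xR²y ∧ xRz) → ∃w (yR²w ∧ z = w)) — i.e. a generalized confluence (Geach) condition.
F1: fails — aR²a, aRc but no w with aR²w and c=w.
F2: satisfies the condition.
F3: fails — uR²x, uRv but no t with xR²t and v=t.

F2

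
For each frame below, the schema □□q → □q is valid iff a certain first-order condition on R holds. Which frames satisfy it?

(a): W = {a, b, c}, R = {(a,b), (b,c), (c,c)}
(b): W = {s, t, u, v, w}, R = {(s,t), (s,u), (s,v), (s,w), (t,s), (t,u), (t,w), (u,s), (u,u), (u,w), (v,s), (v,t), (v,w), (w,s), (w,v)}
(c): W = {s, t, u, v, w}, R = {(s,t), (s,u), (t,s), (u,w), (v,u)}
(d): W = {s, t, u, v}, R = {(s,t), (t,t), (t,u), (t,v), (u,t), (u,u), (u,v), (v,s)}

(b)

Frame correspondent (Sahlqvist): ∀x ∀y (Rxy → ∃z (Rxz ∧ Rzy)) — i.e. density.
(a): fails — Rab but no z with Raz and Rzb.
(b): condition met.
(c): fails — Ruw but no z with Ruz and Rzw.
(d): fails — Rvs but no z with Rvz and Rzs.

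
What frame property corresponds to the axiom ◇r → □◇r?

The Euclidean property

Suppose ◇r→□◇r is valid. Take Rxy, Rxz and set V(r)={y}. Then ◇r at x, so □◇r at x, so ◇r at z, so some w with Rzw has r; w=y, i.e. Rzy. By symmetry of the argument, Ryz.
Conversely, on a frame with the Euclidean property the schema holds at every world under every valuation.
Frame condition: ∀x ∀y ∀z (Rxy ∧ Rxz → Ryz).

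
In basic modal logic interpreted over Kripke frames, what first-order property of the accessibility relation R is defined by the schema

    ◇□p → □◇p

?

Suppose ◇□p→□◇p is valid. Take Rxy, Rxz and set V(p)={w : Ryw}. Then □p at y so ◇□p at x, so □◇p at x, so ◇p at z, giving w with Rzw and Ryw.

Convergence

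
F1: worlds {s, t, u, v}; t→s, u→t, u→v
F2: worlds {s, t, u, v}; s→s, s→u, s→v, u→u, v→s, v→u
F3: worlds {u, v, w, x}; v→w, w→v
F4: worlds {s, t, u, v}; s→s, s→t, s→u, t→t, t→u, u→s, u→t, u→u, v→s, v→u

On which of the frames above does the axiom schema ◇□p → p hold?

The schema corresponds to symmetry: ∀x ∀y (Rxy → Ryx).
F1: fails — Ruv but not Rvu.
F2: fails — Rvu but not Ruv.
F3: ✓.
F4: fails — Rvu but not Ruv.

F3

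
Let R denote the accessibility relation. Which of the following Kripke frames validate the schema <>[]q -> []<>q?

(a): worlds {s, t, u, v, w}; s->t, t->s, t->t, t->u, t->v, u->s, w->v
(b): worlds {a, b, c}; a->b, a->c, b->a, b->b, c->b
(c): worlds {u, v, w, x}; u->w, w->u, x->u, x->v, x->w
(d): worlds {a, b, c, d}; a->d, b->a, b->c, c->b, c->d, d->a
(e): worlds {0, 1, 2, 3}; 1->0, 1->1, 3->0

This is the axiom for convergence; its first-order frame correspondent is forall x forall y forall z (Rxy & Rxz -> exists w (Ryw & Rzw)).
(a): fails — Rtv and Rtv but v and v have no common successor.
(b): ✓.
(c): fails — Rxw and Rxu but w and u have no common successor.
(d): ✓.
(e): fails — R10 and R10 but 0 and 0 have no common successor.
Valid on: (b), (d).

(b), (d)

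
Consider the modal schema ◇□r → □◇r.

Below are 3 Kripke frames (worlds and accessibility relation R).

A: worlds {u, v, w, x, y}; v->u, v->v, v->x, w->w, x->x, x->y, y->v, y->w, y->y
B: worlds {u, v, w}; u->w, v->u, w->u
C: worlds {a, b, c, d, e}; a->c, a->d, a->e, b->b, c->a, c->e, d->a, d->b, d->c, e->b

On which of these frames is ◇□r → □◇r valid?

B

Frame correspondent (Sahlqvist): ∀x ∀y ∀z (Rxy ∧ Rxz → ∃w (Ryw ∧ Rzw)) — i.e. convergence.
A: fails — Rvv and Rvu but v and u have no common successor.
B: satisfies the condition.
C: fails — Rae and Rac but e and c have no common successor.
Valid on: B.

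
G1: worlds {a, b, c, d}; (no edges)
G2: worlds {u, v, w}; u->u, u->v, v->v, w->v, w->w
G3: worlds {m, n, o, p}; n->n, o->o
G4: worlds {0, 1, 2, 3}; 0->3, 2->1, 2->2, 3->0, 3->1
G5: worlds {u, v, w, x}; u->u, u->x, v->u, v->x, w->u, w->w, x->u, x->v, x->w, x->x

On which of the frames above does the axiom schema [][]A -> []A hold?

This is the axiom for density; its first-order frame correspondent is forall x forall y (Rxy -> exists z (Rxz & Rzy)).
G1: satisfies the condition.
G2: satisfies the condition.
G3: satisfies the condition.
G4: fails — R31 but no z with R3z and Rz1.
G5: satisfies the condition.

G1, G2, G3, G5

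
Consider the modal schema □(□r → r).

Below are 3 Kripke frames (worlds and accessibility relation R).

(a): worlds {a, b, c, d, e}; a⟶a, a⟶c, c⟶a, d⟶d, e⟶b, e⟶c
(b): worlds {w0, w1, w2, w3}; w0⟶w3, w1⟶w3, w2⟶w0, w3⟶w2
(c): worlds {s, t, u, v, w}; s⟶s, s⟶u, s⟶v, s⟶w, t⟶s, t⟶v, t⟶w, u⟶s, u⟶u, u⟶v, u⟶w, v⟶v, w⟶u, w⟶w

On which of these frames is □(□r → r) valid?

This is the axiom for shift-reflexivity; its first-order frame correspondent is ∀x ∀y (Rxy → Ryy).
(a): fails — Reb but not Rbb.
(b): fails — Rw2w0 but not Rw0w0.
(c): holds.
Valid on: (c).

(c)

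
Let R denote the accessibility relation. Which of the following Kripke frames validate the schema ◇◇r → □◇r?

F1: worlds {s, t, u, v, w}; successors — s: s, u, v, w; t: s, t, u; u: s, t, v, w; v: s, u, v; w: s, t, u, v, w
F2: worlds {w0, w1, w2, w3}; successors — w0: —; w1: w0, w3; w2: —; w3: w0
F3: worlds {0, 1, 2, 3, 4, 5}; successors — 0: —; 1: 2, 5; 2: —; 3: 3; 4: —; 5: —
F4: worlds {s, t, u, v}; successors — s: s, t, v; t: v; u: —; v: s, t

This is the axiom for a generalized confluence (Geach) condition; its first-order frame correspondent is ∀x ∀y ∀z ((xR²y ∧ xRz) → ∃w (y = w ∧ zRw)).
F1: fails — sR²t, sRs but no w* with t=w* and sRw*.
F2: fails — w1R²w0, w1Rw0 but no w with w0=w and w0Rw.
F3: condition met.
F4: fails — sR²s, sRt but no w with s=w and tRw.

F3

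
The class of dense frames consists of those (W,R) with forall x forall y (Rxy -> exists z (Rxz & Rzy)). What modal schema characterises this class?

□□s → □s

This is density; the standard corresponding axiom is C4: □□s → □s.
Suppose □□s→□s is valid. Take Rxy and set V(s)={w : xR²w}. Then □□s at x, so □s at x, so s at y, i.e. ∃z(Rxz∧Rzy).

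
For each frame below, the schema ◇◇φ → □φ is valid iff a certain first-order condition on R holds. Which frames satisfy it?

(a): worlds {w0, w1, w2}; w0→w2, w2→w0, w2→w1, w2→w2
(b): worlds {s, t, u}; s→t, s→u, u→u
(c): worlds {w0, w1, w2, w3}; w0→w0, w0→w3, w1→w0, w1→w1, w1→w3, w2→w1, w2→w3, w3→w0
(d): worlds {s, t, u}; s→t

(d)

This is the axiom for a generalized confluence (Geach) condition; its first-order frame correspondent is ∀x ∀y ∀z ((xR²y ∧ xRz) → ∃w (y = w ∧ z = w)).
(a): fails — w0R²w0, w0Rw2 but w0 ≠ w2.
(b): fails — sR²u, sRt but u ≠ t.
(c): fails — w0R²w0, w0Rw3 but w0 ≠ w3.
(d): holds.
Valid on: (d).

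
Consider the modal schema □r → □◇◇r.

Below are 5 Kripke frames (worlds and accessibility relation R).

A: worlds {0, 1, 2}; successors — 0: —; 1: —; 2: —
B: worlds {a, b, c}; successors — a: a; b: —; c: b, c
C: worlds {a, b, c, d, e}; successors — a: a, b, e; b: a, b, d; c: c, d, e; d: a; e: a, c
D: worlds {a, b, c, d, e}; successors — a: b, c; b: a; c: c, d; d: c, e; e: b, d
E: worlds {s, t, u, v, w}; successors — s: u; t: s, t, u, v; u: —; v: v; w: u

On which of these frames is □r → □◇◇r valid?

A, C, D

Frame correspondent (Sahlqvist): ∀x ∀z (xRz → ∃w (xRw ∧ zR²w)) — i.e. a generalized confluence (Geach) condition.
A: satisfies the condition.
B: fails — cRb but no w with cRw and bR²w.
C: satisfies the condition.
D: satisfies the condition.
E: fails — sRu but no w* with sRw* and uR²w*.
Valid on: A, C, D.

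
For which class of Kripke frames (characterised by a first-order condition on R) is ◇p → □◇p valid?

Suppose ◇p→□◇p is valid. Take Rxy, Rxz and set V(p)={y}. Then ◇p at x, so □◇p at x, so ◇p at z, so some w with Rzw has p; w=y, i.e. Rzy. By symmetry of the argument, Ryz.

the Euclidean property: ∀x ∀y ∀z (Rxy ∧ Rxz → Ryz)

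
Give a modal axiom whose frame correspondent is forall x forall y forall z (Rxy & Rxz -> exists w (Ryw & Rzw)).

◇□ψ → □◇ψ

This is convergence; the standard corresponding axiom is .2: ◇□ψ → □◇ψ.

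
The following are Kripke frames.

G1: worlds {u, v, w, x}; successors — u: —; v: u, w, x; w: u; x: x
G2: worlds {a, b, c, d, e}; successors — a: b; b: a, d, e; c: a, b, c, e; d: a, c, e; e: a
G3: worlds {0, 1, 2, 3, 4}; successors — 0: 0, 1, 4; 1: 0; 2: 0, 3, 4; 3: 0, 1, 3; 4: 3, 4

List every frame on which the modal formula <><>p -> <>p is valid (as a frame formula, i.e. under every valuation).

This is the axiom for transitivity; its first-order frame correspondent is forall x forall y forall z (Rxy & Ryz -> Rxz).
G1: satisfies the condition.
G2: fails — Rdc and Rcb but not Rdb.
G3: fails — R10 and R01 but not R11.
Valid on: G1.

G1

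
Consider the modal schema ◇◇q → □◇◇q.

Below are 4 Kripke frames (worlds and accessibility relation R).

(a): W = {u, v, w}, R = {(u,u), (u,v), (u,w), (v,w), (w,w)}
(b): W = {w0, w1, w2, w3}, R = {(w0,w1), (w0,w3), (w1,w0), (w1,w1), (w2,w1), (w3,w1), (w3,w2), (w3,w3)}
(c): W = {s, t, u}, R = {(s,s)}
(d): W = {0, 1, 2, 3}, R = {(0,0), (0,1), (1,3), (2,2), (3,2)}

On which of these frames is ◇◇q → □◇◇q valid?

(c)

This is the axiom for a generalized confluence (Geach) condition; its first-order frame correspondent is ∀x ∀y ∀z ((xR²y ∧ xRz) → ∃w (y = w ∧ zR²w)).
(a): fails — uR²u, uRv but no t with u=t and vR²t.
(b): fails — w0R²w2, w0Rw1 but no w with w2=w and w1R²w.
(c): ✓.
(d): fails — 0R²0, 0R1 but no w with 0=w and 1R²w.
Valid on: (c).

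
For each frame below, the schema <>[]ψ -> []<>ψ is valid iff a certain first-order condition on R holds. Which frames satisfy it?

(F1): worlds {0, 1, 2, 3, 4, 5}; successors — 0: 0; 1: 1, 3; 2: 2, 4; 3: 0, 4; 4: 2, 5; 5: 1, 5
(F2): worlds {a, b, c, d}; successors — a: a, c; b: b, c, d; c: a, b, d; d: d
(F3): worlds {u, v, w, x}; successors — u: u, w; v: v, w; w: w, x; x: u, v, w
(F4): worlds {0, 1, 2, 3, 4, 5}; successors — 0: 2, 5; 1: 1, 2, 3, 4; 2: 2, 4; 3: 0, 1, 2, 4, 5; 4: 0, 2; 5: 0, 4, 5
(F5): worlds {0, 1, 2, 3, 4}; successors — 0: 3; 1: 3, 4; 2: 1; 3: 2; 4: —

(F3), (F4)

Frame correspondent (Sahlqvist): forall x forall y forall z (Rxy & Rxz -> exists w (Ryw & Rzw)) — i.e. convergence.
(F1): fails — R11 and R13 but 1 and 3 have no common successor.
(F2): fails — Rcd and Rca but d and a have no common successor.
(F3): holds.
(F4): holds.
(F5): fails — R14 and R14 but 4 and 4 have no common successor.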